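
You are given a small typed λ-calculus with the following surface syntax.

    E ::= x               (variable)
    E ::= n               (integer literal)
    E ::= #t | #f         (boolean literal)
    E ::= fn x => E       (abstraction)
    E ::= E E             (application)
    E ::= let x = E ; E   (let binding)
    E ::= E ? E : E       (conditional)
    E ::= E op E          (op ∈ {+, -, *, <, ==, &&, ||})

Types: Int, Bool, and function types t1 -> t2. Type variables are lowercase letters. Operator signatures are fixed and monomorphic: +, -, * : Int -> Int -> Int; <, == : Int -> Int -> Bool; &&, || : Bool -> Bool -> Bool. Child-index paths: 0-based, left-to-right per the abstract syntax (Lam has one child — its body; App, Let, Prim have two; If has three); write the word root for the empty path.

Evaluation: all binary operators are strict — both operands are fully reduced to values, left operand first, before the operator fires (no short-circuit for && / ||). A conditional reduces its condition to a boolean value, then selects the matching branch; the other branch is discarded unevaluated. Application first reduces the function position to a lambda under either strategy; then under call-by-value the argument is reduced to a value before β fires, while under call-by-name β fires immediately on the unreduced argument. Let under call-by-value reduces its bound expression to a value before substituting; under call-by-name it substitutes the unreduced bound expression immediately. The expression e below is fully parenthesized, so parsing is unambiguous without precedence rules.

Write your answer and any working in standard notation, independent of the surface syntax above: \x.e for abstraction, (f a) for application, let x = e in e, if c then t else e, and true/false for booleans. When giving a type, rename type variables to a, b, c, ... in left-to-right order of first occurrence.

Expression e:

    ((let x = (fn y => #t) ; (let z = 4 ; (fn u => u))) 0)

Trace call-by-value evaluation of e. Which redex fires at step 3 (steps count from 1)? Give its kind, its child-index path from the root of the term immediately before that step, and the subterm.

Derivation:
step 0: ((let x = (\y.true) in (let z = 4 in (\u.u))) 0)
step 1: [let@0] ((let z = 4 in (\u.u)) 0)
step 2: [let@0] ((\u.u) 0)
step 3: [beta@root] 0

Answer: beta at root : ((\u.u) 0)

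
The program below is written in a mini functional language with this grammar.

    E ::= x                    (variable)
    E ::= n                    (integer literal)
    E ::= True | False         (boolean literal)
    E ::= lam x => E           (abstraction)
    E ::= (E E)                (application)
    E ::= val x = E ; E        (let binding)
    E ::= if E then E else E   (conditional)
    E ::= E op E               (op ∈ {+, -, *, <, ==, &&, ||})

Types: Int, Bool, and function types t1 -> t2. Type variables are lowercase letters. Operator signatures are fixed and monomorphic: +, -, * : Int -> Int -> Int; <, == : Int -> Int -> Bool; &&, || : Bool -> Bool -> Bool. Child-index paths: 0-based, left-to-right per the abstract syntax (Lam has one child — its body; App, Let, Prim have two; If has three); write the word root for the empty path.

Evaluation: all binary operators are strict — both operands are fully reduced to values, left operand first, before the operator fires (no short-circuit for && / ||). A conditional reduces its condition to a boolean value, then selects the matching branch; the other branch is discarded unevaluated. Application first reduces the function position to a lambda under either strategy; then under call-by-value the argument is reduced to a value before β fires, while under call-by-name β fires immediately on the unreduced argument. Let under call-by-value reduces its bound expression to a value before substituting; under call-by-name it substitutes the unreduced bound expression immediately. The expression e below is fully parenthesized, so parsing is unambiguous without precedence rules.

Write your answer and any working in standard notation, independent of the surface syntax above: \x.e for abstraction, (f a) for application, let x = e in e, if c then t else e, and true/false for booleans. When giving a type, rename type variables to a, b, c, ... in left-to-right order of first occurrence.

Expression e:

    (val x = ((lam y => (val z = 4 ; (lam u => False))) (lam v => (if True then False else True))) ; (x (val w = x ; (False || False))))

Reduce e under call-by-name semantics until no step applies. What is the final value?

Answer: false

Working:
step 0: (let x = ((\y.(let z = 4 in (\u.false))) (\v.(if true then false else true))) in (x (let w = x in (false || false))))
step 1: [let@root] (((\y.(let z = 4 in (\u.false))) (\v.(if true then false else true))) (let w = ((\y.(let z = 4 in (\u.false))) (\v.(if true then false else true))) in (false || false)))
step 2: [beta@0] ((let z = 4 in (\u.false)) (let w = ((\y.(let z = 4 in (\u.false))) (\v.(if true then false else true))) in (false || false)))
step 3: [let@0] ((\u.false) (let w = ((\y.(let z = 4 in (\u.false))) (\v.(if true then false else true))) in (false || false)))
step 4: [beta@root] false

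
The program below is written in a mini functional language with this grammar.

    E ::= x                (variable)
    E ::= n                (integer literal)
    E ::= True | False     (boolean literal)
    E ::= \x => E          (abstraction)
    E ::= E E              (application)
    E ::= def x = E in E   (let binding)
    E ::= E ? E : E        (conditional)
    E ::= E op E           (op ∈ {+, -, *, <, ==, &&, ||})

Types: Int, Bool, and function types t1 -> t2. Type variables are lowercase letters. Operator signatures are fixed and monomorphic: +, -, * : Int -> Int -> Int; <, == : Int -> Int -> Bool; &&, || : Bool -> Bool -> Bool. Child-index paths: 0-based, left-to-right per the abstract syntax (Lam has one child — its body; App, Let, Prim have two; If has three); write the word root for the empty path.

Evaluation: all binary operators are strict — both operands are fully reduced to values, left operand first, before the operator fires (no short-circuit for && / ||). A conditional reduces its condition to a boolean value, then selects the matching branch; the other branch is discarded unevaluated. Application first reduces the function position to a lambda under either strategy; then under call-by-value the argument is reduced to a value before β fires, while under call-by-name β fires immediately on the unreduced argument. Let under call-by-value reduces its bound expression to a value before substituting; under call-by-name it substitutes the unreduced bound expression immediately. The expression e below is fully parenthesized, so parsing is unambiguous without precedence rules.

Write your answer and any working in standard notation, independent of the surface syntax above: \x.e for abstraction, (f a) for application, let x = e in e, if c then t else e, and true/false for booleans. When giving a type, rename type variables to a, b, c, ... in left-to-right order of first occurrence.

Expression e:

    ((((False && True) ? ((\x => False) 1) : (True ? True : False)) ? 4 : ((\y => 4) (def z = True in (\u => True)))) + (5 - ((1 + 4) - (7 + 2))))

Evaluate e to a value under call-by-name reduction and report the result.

Derivation:
step 0: ((if (if (false && true) then ((\x.false) 1) else (if true then true else false)) then 4 else ((\y.4) (let z = true in (\u.true)))) + (5 - ((1 + 4) - (7 + 2))))
step 1: [delta@0.0.0] ((if (if false then ((\x.false) 1) else (if true then true else false)) then 4 else ((\y.4) (let z = true in (\u.true)))) + (5 - ((1 + 4) - (7 + 2))))
step 2: [if@0.0] ((if (if true then true else false) then 4 else ((\y.4) (let z = true in (\u.true)))) + (5 - ((1 + 4) - (7 + 2))))
step 3: [if@0.0] ((if true then 4 else ((\y.4) (let z = true in (\u.true)))) + (5 - ((1 + 4) - (7 + 2))))
step 4: [if@0] (4 + (5 - ((1 + 4) - (7 + 2))))
step 5: [delta@1.1.0] (4 + (5 - (5 - (7 + 2))))
step 6: [delta@1.1.1] (4 + (5 - (5 - 9)))
step 7: [delta@1.1] (4 + (5 - -4))
step 8: [delta@1] (4 + 9)
step 9: [delta@root] 13

Answer: 13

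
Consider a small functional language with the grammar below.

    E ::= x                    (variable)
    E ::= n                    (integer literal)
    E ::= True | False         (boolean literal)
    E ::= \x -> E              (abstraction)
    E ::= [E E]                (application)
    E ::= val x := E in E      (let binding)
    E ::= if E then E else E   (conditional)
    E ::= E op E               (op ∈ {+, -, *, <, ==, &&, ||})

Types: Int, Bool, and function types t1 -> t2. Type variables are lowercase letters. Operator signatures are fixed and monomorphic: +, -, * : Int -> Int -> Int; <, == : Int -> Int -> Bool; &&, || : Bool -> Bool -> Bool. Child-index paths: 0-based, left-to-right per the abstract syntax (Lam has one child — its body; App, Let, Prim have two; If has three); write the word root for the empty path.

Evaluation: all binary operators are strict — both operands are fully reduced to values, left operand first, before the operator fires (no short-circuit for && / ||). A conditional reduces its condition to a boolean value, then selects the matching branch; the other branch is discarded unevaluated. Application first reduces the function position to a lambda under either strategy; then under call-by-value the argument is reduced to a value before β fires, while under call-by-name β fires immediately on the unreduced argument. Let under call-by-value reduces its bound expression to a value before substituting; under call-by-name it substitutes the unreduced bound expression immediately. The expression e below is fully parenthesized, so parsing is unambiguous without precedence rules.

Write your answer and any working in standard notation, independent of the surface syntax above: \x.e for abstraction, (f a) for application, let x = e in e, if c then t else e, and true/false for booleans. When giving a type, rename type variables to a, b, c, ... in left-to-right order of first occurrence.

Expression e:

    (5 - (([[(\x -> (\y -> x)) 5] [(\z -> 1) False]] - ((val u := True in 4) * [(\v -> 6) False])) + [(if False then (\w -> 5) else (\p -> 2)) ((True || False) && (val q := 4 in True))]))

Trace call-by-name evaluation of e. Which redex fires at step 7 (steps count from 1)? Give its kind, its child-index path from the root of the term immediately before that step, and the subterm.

Working:
step 0: (5 - (((((\x.(\y.x)) 5) ((\z.1) false)) - ((let u = true in 4) * ((\v.6) false))) + ((if false then (\w.5) else (\p.2)) ((true || false) && (let q = 4 in true)))))
step 1: [beta@1.0.0.0] (5 - ((((\y.5) ((\z.1) false)) - ((let u = true in 4) * ((\v.6) false))) + ((if false then (\w.5) else (\p.2)) ((true || false) && (let q = 4 in true)))))
step 2: [beta@1.0.0] (5 - ((5 - ((let u = true in 4) * ((\v.6) false))) + ((if false then (\w.5) else (\p.2)) ((true || false) && (let q = 4 in true)))))
step 3: [let@1.0.1.0] (5 - ((5 - (4 * ((\v.6) false))) + ((if false then (\w.5) else (\p.2)) ((true || false) && (let q = 4 in true)))))
step 4: [beta@1.0.1.1] (5 - ((5 - (4 * 6)) + ((if false then (\w.5) else (\p.2)) ((true || false) && (let q = 4 in true)))))
step 5: [delta@1.0.1] (5 - ((5 - 24) + ((if false then (\w.5) else (\p.2)) ((true || false) && (let q = 4 in true)))))
step 6: [delta@1.0] (5 - (-19 + ((if false then (\w.5) else (\p.2)) ((true || false) && (let q = 4 in true)))))
step 7: [if@1.1.0] (5 - (-19 + ((\p.2) ((true || false) && (let q = 4 in true)))))

Answer: if at 1.1.0 : (if false then (\w.5) else (\p.2))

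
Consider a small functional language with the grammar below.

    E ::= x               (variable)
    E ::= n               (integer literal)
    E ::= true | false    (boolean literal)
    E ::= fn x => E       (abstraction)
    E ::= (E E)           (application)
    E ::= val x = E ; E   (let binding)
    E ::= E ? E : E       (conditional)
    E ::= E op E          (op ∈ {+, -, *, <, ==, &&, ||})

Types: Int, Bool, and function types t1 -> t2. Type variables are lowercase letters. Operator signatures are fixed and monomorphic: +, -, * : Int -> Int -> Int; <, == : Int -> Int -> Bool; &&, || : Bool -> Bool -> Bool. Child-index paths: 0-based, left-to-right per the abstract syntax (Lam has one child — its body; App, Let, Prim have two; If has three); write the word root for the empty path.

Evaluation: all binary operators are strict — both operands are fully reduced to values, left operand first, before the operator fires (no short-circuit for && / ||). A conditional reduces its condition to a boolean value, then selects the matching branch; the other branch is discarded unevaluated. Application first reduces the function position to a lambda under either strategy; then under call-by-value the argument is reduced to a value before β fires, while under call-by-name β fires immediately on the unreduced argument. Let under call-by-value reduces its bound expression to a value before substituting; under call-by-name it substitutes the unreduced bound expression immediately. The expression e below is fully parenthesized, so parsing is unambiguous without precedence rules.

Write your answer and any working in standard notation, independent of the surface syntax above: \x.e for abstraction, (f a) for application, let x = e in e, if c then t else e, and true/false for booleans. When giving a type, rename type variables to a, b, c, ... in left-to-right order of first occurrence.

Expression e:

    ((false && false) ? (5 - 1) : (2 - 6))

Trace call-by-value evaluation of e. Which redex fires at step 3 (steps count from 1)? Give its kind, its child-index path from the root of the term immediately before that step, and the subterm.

Answer: delta at root : (2 - 6)

Working:
step 0: (if (false && false) then (5 - 1) else (2 - 6))
step 1: [delta@0] (if false then (5 - 1) else (2 - 6))
step 2: [if@root] (2 - 6)
step 3: [delta@root] -4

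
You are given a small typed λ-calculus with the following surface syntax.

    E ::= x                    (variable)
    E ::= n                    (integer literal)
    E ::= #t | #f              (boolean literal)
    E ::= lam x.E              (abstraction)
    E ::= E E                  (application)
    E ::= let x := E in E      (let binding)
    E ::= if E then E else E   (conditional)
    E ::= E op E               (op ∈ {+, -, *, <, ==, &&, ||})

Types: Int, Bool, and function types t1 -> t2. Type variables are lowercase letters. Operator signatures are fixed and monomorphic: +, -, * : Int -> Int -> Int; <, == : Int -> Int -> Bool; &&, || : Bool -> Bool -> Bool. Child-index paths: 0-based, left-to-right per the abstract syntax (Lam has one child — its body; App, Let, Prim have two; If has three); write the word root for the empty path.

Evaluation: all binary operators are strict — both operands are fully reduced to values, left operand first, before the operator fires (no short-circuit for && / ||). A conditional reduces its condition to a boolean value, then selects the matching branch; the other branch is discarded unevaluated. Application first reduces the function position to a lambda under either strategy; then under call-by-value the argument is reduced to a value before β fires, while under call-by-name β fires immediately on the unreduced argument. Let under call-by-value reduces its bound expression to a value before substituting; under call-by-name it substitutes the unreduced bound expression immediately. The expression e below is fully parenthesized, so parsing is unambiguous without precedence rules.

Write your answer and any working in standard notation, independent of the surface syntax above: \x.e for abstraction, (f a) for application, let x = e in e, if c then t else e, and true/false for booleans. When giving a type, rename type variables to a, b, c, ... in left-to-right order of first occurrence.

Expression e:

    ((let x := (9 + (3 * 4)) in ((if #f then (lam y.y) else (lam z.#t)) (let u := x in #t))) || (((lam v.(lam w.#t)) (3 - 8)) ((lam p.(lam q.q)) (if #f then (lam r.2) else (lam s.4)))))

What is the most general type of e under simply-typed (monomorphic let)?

Trace:
  unify Int ~ Int
  unify Int ~ Int
  unify Int ~ Int
  unify Int ~ Int
let x : Int
  unify Bool ~ Bool
y : a
\y._ : a -> a
\z._ : b -> Bool
  unify a -> a ~ b -> Bool
  unify a ~ b
  unify b ~ Bool
x : Int
let u : Int
  unify Bool -> Bool ~ Bool -> c
  unify Bool ~ Bool
  unify Bool ~ c
_ _ : Bool
  unify Bool ~ Bool
\w._ : e -> Bool
\v._ : d -> e -> Bool
  unify Int ~ Int
  unify Int ~ Int
  unify d -> e -> Bool ~ Int -> f
  unify d ~ Int
  unify e -> Bool ~ f
_ _ : e -> Bool
q : h
\q._ : h -> h
\p._ : g -> h -> h
  unify Bool ~ Bool
\r._ : i -> Int
\s._ : j -> Int
  unify i -> Int ~ j -> Int
  unify i ~ j
  unify Int ~ Int
  unify g -> h -> h ~ (j -> Int) -> k
  unify g ~ j -> Int
  unify h -> h ~ k
_ _ : h -> h
  unify e -> Bool ~ (h -> h) -> l
  unify e ~ h -> h
  unify Bool ~ l
_ _ : Bool
  unify Bool ~ Bool

Answer: Bool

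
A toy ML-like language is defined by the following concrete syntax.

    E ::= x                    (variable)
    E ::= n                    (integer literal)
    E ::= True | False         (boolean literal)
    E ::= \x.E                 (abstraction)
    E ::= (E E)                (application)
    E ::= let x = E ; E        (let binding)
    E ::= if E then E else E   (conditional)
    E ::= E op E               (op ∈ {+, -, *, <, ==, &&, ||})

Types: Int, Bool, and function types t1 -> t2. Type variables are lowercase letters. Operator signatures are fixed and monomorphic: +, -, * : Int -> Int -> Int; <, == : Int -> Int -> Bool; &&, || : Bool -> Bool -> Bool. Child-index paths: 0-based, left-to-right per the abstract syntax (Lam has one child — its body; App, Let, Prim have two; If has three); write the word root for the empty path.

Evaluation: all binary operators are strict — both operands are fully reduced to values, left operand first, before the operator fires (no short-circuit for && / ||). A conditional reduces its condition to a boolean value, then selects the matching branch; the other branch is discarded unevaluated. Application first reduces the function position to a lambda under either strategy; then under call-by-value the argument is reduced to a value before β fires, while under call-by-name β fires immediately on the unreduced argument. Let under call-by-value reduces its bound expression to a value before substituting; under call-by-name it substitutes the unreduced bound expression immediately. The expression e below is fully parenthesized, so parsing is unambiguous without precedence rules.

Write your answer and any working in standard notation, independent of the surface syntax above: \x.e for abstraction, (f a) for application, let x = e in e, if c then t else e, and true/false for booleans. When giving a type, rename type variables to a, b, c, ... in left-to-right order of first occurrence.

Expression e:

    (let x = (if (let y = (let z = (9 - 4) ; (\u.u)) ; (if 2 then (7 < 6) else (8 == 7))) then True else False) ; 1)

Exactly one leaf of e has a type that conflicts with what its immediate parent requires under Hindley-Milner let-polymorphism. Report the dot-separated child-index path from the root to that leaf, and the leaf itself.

Trace:
  unify Int ~ Int
  unify Int ~ Int
let z : Int
u : a
\u._ : a -> a
let y : forall. a -> a
  unify Int ~ Bool
  FAIL: mismatch Int ~ Bool

Answer: 0.0.1.0 : 2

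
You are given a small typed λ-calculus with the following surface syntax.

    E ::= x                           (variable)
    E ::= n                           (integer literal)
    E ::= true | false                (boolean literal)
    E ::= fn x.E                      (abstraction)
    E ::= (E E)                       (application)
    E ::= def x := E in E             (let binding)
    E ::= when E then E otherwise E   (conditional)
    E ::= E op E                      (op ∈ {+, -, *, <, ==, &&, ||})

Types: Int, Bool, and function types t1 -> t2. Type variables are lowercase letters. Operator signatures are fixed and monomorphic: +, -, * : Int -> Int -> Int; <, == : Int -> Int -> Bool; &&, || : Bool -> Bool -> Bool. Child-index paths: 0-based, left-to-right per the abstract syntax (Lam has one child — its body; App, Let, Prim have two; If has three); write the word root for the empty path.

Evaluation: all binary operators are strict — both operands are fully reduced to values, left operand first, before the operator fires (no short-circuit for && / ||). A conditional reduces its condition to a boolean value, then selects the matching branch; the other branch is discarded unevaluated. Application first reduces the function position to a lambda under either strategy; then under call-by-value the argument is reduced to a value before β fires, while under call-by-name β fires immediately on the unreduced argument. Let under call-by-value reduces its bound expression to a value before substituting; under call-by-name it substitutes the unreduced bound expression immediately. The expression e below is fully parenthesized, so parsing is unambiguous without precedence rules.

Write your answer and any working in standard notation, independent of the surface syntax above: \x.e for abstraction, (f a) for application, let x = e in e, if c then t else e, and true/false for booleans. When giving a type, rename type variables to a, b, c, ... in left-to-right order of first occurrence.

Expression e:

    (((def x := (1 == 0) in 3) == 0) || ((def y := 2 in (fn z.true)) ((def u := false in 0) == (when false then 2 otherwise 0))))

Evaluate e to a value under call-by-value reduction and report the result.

Derivation:
step 0: (((let x = (1 == 0) in 3) == 0) || ((let y = 2 in (\z.true)) ((let u = false in 0) == (if false then 2 else 0))))
step 1: [delta@0.0.0] (((let x = false in 3) == 0) || ((let y = 2 in (\z.true)) ((let u = false in 0) == (if false then 2 else 0))))
step 2: [let@0.0] ((3 == 0) || ((let y = 2 in (\z.true)) ((let u = false in 0) == (if false then 2 else 0))))
step 3: [delta@0] (false || ((let y = 2 in (\z.true)) ((let u = false in 0) == (if false then 2 else 0))))
step 4: [let@1.0] (false || ((\z.true) ((let u = false in 0) == (if false then 2 else 0))))
step 5: [let@1.1.0] (false || ((\z.true) (0 == (if false then 2 else 0))))
step 6: [if@1.1.1] (false || ((\z.true) (0 == 0)))
step 7: [delta@1.1] (false || ((\z.true) true))
step 8: [beta@1] (false || true)
step 9: [delta@root] true

Answer: true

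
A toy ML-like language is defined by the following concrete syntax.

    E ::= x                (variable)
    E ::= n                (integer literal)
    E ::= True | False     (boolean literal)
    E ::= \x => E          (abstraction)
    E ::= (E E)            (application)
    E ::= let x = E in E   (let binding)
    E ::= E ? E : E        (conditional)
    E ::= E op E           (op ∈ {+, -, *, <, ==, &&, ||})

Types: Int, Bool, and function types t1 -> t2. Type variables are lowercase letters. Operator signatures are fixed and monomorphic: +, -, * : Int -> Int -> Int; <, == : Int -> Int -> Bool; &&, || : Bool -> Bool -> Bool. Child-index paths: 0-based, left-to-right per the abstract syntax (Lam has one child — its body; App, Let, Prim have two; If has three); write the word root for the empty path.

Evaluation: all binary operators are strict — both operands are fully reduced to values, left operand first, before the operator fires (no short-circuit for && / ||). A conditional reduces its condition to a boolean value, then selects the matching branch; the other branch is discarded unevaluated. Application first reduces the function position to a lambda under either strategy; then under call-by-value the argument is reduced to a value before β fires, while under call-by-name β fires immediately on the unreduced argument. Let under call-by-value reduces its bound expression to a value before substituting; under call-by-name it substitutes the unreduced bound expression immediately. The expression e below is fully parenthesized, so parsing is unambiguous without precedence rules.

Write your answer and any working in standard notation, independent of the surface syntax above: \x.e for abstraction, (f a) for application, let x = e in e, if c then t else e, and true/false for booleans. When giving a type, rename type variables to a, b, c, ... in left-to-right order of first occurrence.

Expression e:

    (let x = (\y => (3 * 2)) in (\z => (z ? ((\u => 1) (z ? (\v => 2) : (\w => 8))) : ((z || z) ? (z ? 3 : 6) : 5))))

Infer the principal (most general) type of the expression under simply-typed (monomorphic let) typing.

Derivation:
  unify Int ~ Int
  unify Int ~ Int
\y._ : a -> Int
let x : a -> Int
z : b
  unify b ~ Bool
\u._ : c -> Int
z : Bool
  unify Bool ~ Bool
\v._ : d -> Int
\w._ : e -> Int
  unify d -> Int ~ e -> Int
  unify d ~ e
  unify Int ~ Int
  unify c -> Int ~ (e -> Int) -> f
  unify c ~ e -> Int
  unify Int ~ f
_ _ : Int
z : Bool
  unify Bool ~ Bool
z : Bool
  unify Bool ~ Bool
  unify Bool ~ Bool
z : Bool
  unify Bool ~ Bool
  unify Int ~ Int
  unify Int ~ Int
  unify Int ~ Int
\z._ : Bool -> Int

Answer: Bool -> Int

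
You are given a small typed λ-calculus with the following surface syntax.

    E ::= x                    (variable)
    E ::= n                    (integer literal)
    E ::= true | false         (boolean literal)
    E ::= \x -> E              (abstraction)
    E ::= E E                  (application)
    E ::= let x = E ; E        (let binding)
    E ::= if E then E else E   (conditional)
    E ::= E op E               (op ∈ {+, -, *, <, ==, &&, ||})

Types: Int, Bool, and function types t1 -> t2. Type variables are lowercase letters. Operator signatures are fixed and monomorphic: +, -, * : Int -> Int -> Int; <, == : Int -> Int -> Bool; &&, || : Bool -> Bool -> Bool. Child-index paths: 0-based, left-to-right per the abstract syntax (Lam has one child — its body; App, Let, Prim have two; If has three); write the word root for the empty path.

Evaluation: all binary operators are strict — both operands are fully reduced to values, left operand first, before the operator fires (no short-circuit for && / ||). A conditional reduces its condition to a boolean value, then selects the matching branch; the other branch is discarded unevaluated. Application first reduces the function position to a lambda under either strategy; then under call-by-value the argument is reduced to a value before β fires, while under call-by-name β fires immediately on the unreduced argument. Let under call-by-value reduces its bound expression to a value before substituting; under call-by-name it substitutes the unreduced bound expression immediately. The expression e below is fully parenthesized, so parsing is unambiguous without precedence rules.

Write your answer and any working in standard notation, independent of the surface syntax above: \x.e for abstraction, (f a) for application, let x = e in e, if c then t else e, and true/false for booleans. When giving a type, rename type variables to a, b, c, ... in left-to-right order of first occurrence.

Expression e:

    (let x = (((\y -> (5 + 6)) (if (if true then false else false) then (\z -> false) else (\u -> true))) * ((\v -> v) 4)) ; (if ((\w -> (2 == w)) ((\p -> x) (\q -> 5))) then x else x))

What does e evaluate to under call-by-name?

Derivation:
step 0: (let x = (((\y.(5 + 6)) (if (if true then false else false) then (\z.false) else (\u.true))) * ((\v.v) 4)) in (if ((\w.(2 == w)) ((\p.x) (\q.5))) then x else x))
step 1: [let@root] (if ((\w.(2 == w)) ((\p.(((\y.(5 + 6)) (if (if true then false else false) then (\z.false) else (\u.true))) * ((\v.v) 4))) (\q.5))) then (((\y.(5 + 6)) (if (if true then false else false) then (\z.false) else (\u.true))) * ((\v.v) 4)) else (((\y.(5 + 6)) (if (if true then false else false) then (\z.false) else (\u.true))) * ((\v.v) 4)))
step 2: [beta@0] (if (2 == ((\p.(((\y.(5 + 6)) (if (if true then false else false) then (\z.false) else (\u.true))) * ((\v.v) 4))) (\q.5))) then (((\y.(5 + 6)) (if (if true then false else false) then (\z.false) else (\u.true))) * ((\v.v) 4)) else (((\y.(5 + 6)) (if (if true then false else false) then (\z.false) else (\u.true))) * ((\v.v) 4)))
step 3: [beta@0.1] (if (2 == (((\y.(5 + 6)) (if (if true then false else false) then (\z.false) else (\u.true))) * ((\v.v) 4))) then (((\y.(5 + 6)) (if (if true then false else false) then (\z.false) else (\u.true))) * ((\v.v) 4)) else (((\y.(5 + 6)) (if (if true then false else false) then (\z.false) else (\u.true))) * ((\v.v) 4)))
step 4: [beta@0.1.0] (if (2 == ((5 + 6) * ((\v.v) 4))) then (((\y.(5 + 6)) (if (if true then false else false) then (\z.false) else (\u.true))) * ((\v.v) 4)) else (((\y.(5 + 6)) (if (if true then false else false) then (\z.false) else (\u.true))) * ((\v.v) 4)))
step 5: [delta@0.1.0] (if (2 == (11 * ((\v.v) 4))) then (((\y.(5 + 6)) (if (if true then false else false) then (\z.false) else (\u.true))) * ((\v.v) 4)) else (((\y.(5 + 6)) (if (if true then false else false) then (\z.false) else (\u.true))) * ((\v.v) 4)))
step 6: [beta@0.1.1] (if (2 == (11 * 4)) then (((\y.(5 + 6)) (if (if true then false else false) then (\z.false) else (\u.true))) * ((\v.v) 4)) else (((\y.(5 + 6)) (if (if true then false else false) then (\z.false) else (\u.true))) * ((\v.v) 4)))
step 7: [delta@0.1] (if (2 == 44) then (((\y.(5 + 6)) (if (if true then false else false) then (\z.false) else (\u.true))) * ((\v.v) 4)) else (((\y.(5 + 6)) (if (if true then false else false) then (\z.false) else (\u.true))) * ((\v.v) 4)))
step 8: [delta@0] (if false then (((\y.(5 + 6)) (if (if true then false else false) then (\z.false) else (\u.true))) * ((\v.v) 4)) else (((\y.(5 + 6)) (if (if true then false else false) then (\z.false) else (\u.true))) * ((\v.v) 4)))
step 9: [if@root] (((\y.(5 + 6)) (if (if true then false else false) then (\z.false) else (\u.true))) * ((\v.v) 4))
step 10: [beta@0] ((5 + 6) * ((\v.v) 4))
step 11: [delta@0] (11 * ((\v.v) 4))
step 12: [beta@1] (11 * 4)
step 13: [delta@root] 44

Answer: 44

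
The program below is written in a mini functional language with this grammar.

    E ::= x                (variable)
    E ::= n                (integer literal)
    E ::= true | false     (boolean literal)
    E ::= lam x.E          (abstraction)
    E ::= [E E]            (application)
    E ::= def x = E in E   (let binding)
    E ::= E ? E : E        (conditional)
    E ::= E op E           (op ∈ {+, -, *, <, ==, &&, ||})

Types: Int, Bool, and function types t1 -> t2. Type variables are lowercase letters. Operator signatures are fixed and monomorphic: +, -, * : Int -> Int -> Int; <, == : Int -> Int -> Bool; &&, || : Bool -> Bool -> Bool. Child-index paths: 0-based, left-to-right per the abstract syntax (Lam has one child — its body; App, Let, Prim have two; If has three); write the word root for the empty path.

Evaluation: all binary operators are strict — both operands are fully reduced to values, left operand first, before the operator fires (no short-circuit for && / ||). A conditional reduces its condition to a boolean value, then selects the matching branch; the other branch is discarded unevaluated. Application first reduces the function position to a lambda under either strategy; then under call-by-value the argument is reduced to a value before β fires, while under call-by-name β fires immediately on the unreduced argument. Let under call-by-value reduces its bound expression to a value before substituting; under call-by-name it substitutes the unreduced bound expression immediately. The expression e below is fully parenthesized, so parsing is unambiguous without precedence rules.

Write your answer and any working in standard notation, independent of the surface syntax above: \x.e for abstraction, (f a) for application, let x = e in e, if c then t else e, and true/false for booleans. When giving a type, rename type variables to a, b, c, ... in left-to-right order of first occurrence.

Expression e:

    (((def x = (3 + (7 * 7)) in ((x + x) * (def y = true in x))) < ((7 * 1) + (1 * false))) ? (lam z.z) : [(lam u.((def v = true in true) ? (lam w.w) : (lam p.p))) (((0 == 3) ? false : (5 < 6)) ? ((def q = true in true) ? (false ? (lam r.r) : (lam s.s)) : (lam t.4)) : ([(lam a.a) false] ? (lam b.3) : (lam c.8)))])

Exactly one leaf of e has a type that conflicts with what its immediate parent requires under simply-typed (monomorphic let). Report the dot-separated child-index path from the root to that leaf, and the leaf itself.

Answer: 0.1.1.1 : false

Derivation:
  unify Int ~ Int
  unify Int ~ Int
  unify Int ~ Int
  unify Int ~ Int
let x : Int
x : Int
  unify Int ~ Int
x : Int
  unify Int ~ Int
  unify Int ~ Int
let y : Bool
x : Int
  unify Int ~ Int
  unify Int ~ Int
  unify Int ~ Int
  unify Int ~ Int
  unify Int ~ Int
  unify Int ~ Int
  unify Bool ~ Int
  FAIL: mismatch Bool ~ Int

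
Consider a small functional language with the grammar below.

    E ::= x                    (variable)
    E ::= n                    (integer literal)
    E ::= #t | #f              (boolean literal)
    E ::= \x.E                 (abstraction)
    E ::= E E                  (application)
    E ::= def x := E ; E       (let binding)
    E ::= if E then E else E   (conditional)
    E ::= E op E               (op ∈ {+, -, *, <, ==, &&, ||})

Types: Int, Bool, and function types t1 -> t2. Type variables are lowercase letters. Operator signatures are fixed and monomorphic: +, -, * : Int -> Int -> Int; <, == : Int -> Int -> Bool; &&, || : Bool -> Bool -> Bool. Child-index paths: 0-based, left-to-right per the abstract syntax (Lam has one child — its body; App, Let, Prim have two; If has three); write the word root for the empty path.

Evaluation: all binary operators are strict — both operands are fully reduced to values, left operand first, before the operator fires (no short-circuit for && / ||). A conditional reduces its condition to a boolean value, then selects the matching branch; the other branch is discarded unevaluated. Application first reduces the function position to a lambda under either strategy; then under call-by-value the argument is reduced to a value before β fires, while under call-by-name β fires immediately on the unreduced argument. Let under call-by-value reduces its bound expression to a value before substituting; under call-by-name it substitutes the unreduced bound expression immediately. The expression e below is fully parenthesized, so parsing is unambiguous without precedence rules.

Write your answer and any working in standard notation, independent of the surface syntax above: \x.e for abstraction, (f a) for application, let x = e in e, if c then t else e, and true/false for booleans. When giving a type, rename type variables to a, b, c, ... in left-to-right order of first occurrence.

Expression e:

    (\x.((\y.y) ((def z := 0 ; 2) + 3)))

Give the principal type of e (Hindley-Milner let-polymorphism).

Working:
y : b
\y._ : b -> b
let z : Int
  unify Int ~ Int
  unify Int ~ Int
  unify b -> b ~ Int -> c
  unify b ~ Int
  unify Int ~ c
_ _ : Int
\x._ : a -> Int

Answer: a -> Int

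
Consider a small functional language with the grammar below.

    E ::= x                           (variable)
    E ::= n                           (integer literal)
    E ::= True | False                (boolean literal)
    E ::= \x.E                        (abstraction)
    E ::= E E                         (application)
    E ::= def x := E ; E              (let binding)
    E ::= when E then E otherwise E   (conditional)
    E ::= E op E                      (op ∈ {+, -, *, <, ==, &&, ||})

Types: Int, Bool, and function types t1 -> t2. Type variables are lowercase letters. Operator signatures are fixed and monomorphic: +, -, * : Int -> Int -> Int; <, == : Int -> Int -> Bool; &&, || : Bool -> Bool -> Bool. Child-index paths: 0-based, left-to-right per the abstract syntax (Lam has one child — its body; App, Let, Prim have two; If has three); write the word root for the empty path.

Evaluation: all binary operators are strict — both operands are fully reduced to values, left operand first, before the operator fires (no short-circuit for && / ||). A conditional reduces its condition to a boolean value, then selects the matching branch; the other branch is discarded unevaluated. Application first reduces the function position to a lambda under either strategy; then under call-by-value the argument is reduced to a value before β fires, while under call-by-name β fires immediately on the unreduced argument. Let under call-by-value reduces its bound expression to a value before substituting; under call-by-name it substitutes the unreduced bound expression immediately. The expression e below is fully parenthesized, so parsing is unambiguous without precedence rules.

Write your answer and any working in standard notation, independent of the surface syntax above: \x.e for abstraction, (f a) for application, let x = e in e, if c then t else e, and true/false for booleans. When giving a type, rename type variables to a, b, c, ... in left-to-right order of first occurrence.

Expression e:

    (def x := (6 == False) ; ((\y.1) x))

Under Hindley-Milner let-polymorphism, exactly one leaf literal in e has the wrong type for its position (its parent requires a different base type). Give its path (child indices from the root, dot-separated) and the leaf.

Derivation:
  unify Int ~ Int
  unify Bool ~ Int
  FAIL: mismatch Bool ~ Int

Answer: 0.1 : false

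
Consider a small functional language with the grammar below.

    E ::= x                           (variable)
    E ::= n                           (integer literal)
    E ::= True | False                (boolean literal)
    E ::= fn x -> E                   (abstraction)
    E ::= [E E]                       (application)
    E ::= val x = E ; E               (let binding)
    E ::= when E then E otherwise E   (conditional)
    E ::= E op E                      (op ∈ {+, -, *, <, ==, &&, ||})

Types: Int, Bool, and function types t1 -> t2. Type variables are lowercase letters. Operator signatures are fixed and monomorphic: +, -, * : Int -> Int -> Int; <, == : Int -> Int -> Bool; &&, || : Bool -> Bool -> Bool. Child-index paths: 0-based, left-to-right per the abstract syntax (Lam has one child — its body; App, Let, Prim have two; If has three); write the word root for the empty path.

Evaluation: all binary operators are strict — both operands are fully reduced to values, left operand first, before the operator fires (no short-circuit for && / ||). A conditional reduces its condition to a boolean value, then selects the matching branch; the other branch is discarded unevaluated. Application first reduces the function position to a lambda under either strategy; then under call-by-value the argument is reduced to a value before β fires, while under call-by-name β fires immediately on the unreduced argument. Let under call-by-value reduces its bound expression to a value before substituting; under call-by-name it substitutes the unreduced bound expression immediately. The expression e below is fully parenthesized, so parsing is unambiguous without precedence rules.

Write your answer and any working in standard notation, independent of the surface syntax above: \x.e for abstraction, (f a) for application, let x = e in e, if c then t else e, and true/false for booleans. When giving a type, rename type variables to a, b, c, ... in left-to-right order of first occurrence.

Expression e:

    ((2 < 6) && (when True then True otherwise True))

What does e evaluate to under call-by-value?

Trace:
step 0: ((2 < 6) && (if true then true else true))
step 1: [delta@0] (true && (if true then true else true))
step 2: [if@1] (true && true)
step 3: [delta@root] true

Answer: true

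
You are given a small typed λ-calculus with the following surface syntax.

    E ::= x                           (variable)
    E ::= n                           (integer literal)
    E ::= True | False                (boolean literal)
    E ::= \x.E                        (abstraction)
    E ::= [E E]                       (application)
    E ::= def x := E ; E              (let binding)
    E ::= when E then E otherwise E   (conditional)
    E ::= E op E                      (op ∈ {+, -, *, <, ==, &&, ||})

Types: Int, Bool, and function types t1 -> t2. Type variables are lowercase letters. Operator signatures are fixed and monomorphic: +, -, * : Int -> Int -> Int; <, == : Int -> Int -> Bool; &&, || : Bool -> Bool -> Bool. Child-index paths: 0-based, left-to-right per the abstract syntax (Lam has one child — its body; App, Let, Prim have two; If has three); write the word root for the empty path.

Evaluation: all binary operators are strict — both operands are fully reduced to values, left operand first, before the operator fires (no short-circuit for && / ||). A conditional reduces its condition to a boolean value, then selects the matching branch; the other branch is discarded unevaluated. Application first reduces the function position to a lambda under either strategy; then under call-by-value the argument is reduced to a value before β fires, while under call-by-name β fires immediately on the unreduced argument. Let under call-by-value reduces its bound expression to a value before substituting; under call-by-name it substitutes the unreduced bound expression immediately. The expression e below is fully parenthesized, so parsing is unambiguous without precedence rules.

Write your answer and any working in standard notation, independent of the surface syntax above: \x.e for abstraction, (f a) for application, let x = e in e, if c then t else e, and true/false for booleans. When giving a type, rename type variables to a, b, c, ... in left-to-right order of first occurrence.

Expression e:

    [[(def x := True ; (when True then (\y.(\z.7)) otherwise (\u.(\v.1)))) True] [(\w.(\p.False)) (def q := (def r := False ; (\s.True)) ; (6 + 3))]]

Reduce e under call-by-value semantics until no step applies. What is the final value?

Working:
step 0: (((let x = true in (if true then (\y.(\z.7)) else (\u.(\v.1)))) true) ((\w.(\p.false)) (let q = (let r = false in (\s.true)) in (6 + 3))))
step 1: [let@0.0] (((if true then (\y.(\z.7)) else (\u.(\v.1))) true) ((\w.(\p.false)) (let q = (let r = false in (\s.true)) in (6 + 3))))
step 2: [if@0.0] (((\y.(\z.7)) true) ((\w.(\p.false)) (let q = (let r = false in (\s.true)) in (6 + 3))))
step 3: [beta@0] ((\z.7) ((\w.(\p.false)) (let q = (let r = false in (\s.true)) in (6 + 3))))
step 4: [let@1.1.0] ((\z.7) ((\w.(\p.false)) (let q = (\s.true) in (6 + 3))))
step 5: [let@1.1] ((\z.7) ((\w.(\p.false)) (6 + 3)))
step 6: [delta@1.1] ((\z.7) ((\w.(\p.false)) 9))
step 7: [beta@1] ((\z.7) (\p.false))
step 8: [beta@root] 7

Answer: 7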